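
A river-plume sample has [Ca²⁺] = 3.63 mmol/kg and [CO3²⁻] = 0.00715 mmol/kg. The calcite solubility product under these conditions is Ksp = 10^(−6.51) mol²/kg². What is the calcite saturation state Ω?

Ksp = 10^(−6.51) = 3.090×10^-7
Ω = [Ca²⁺][CO3²⁻]/Ksp = (3.63×10^-3)(0.00715×10^-3) / 3.090×10^-7 = 0.0840

Ω = 0.0840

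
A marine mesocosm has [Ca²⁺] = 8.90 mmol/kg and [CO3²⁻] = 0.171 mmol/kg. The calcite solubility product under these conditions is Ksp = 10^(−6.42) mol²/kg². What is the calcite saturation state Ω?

Ksp = 10^(−6.42) = 3.802×10^-7
Ω = [Ca²⁺][CO3²⁻]/Ksp = (8.90×10^-3)(0.171×10^-3) / 3.802×10^-7 = 4.00

Ω = 4.00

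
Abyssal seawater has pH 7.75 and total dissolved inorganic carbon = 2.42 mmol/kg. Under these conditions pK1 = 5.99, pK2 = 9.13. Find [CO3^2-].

α₂ = 1 / (1 + [H⁺]/K2 + [H⁺]²/(K1K2)) = 1 / (1 + 10^+1.38 + 10^-0.38)
   = 1 / (1 + 23.988 + 0.41687) = 1/25.405 = 0.03936
[CO3²⁻] = α₂ × DIC = 0.03936 × 2.42 = 0.0953 mmol/kg

[CO3²⁻] = 0.0953 mmol/kg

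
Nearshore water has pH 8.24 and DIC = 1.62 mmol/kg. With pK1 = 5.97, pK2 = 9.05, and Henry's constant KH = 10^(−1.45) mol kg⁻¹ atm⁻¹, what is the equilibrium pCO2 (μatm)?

pCO2 = 211 μatm

α₀ = 1 / (1 + K1/[H⁺] + K1K2/[H⁺]²) = 1 / (1 + 10^+2.27 + 10^+1.46)
   = 1 / (1 + 186.21 + 28.840) = 1/216.05 = 0.004629
[CO2*] = α₀ × DIC = 0.004629 × 1.62 = 0.007498 mmol/kg = 7.498 μmol/kg
pCO2 = [CO2*]/KH = 7.498×10^-6 / 3.548×10^-2 = 211 μatm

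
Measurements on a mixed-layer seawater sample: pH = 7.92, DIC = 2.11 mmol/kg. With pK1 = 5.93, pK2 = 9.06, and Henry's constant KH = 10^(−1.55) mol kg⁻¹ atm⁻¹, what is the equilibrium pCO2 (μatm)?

pCO2 = 708 μatm

α₀ = 1 / (1 + K1/[H⁺] + K1K2/[H⁺]²) = 1 / (1 + 10^+1.99 + 10^+0.85)
   = 1 / (1 + 97.724 + 7.0795) = 1/105.80 = 0.009452
[CO2*] = α₀ × DIC = 0.009452 × 2.11 = 0.01994 mmol/kg = 19.94 μmol/kg
pCO2 = [CO2*]/KH = 1.994×10^-5 / 2.818×10^-2 = 708 μatm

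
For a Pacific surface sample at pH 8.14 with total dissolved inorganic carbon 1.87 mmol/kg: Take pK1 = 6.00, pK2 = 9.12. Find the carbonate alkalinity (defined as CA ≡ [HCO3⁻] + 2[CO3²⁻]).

CA = [HCO3⁻] + 2[CO3²⁻] = (α₁ + 2α₂)·DIC
At pH 8.14: [H⁺]/K1 = 10^-2.14 = 0.0072444, K2/[H⁺] = 10^-0.98 = 0.10471
α₁ = 1/(1 + 0.0072444 + 0.10471) = 1/1.1120 = 0.8993; α₂ = α₁·K2/[H⁺] = 0.09417
α₁ + 2α₂ = 1.0877
CA = 1.0877 × 1.87 = 2.03 mmol/kg

CA = 2.03 mmol/kg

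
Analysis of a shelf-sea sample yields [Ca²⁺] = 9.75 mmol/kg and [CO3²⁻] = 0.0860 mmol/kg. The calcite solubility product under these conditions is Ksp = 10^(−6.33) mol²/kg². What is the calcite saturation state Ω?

Ksp = 10^(−6.33) = 4.677×10^-7
Ω = [Ca²⁺][CO3²⁻]/Ksp = (9.75×10^-3)(0.0860×10^-3) / 4.677×10^-7 = 1.79

Ω = 1.79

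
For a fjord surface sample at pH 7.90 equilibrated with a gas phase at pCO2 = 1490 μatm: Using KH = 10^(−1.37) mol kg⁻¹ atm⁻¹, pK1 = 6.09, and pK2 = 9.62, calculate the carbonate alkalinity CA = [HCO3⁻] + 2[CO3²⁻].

CA = 4.26 mmol/kg

[CO2*] = KH · pCO2 = 10^(−1.37) × 1490×10^-6 = 6.356×10^-5 mol/kg
α₀ = 1/(1 + K1/[H⁺] + K1K2/[H⁺]²) = 1/(1 + 10^+1.81 + 10^+0.09) = 0.01497
DIC = [CO2*]/α₀ = 6.356×10^-5 / 0.01497 = 4.246 mmol/kg
CA = (α₁ + 2α₂)·DIC = (0.9666 + 2×0.01842) × 4.246 = 4.26 mmol/kg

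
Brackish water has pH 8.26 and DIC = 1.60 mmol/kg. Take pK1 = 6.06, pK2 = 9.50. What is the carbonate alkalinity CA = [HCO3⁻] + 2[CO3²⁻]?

CA = [HCO3⁻] + 2[CO3²⁻] = (α₁ + 2α₂)·DIC
At pH 8.26: [H⁺]/K1 = 10^-2.20 = 0.0063096, K2/[H⁺] = 10^-1.24 = 0.057544
α₁ = 1/(1 + 0.0063096 + 0.057544) = 1/1.0639 = 0.9400; α₂ = α₁·K2/[H⁺] = 0.05409
α₁ + 2α₂ = 1.0482
CA = 1.0482 × 1.60 = 1.68 mmol/kg

CA = 1.68 mmol/kg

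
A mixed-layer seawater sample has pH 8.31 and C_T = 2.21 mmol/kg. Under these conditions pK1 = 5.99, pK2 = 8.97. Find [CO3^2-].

α₂ = 1 / (1 + [H⁺]/K2 + [H⁺]²/(K1K2)) = 1 / (1 + 10^+0.66 + 10^-1.66)
   = 1 / (1 + 4.5709 + 0.021878) = 1/5.5928 = 0.1788
[CO3²⁻] = α₂ × DIC = 0.1788 × 2.21 = 0.395 mmol/kg

[CO3²⁻] = 0.395 mmol/kg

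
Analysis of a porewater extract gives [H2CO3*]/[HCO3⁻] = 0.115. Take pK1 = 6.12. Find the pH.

From K1 = [H⁺][HCO3⁻]/[H2CO3*]:  pH = pK1 − log₁₀([H2CO3*]/[HCO3⁻])
log₁₀(0.115) = -0.939
pH = 6.12 − (-0.939) = 7.06

pH = 7.06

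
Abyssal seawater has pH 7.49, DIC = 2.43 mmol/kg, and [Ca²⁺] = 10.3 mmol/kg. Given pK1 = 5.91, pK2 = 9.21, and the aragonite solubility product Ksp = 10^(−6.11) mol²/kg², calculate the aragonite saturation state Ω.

α₂ = 1 / (1 + [H⁺]/K2 + [H⁺]²/(K1K2)) = 1 / (1 + 10^+1.72 + 10^+0.14)
   = 1 / (1 + 52.481 + 1.3804) = 1/54.861 = 0.01823
[CO3²⁻] = α₂ × DIC = 0.01823 × 2.43 = 0.04429 mmol/kg
Ksp = 10^(−6.11) = 7.762×10^-7
Ω = [Ca²⁺][CO3²⁻]/Ksp = (10.3×10^-3)(4.429×10^-5) / 7.762×10^-7 = 0.588

Ω = 0.588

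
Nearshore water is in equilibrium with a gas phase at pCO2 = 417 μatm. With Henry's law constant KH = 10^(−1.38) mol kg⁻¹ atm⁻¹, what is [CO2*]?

KH = 10^(−1.38) = 4.169×10^-2 mol kg⁻¹ atm⁻¹
[CO2*] = KH · pCO2 = 4.169×10^-2 × 417×10^-6 atm = 1.74×10^-5 mol/kg

[CO2*] = 17.4 μmol/kg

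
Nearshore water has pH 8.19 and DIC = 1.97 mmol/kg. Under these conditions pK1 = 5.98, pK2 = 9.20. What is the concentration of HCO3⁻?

α₁ = 1 / (1 + [H⁺]/K1 + K2/[H⁺]) = 1 / (1 + 10^-2.21 + 10^-1.01)
   = 1 / (1 + 0.0061660 + 0.097724) = 1/1.1039 = 0.9059
[HCO3⁻] = α₁ × DIC = 0.9059 × 1.97 = 1.78 mmol/kg

[HCO3⁻] = 1.78 mmol/kg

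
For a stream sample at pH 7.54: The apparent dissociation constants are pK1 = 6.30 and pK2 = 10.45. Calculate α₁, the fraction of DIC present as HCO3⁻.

α₁ = 1 / (1 + [H⁺]/K1 + K2/[H⁺]) = 1 / (1 + 10^-1.24 + 10^-2.91)
   = 1 / (1 + 0.057544 + 0.0012303) = 1/1.0588 = 0.9445

α₁ = 0.944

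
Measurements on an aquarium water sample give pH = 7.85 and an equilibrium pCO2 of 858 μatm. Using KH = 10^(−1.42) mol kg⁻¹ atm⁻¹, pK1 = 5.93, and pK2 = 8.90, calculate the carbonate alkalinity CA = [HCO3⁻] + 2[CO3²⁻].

CA = 3.20 mmol/kg

[CO2*] = KH · pCO2 = 10^(−1.42) × 858×10^-6 = 3.262×10^-5 mol/kg
α₀ = 1/(1 + K1/[H⁺] + K1K2/[H⁺]²) = 1/(1 + 10^+1.92 + 10^+0.87) = 0.01092
DIC = [CO2*]/α₀ = 3.262×10^-5 / 0.01092 = 2.988 mmol/kg
CA = (α₁ + 2α₂)·DIC = (0.9081 + 2×0.08094) × 2.988 = 3.20 mmol/kg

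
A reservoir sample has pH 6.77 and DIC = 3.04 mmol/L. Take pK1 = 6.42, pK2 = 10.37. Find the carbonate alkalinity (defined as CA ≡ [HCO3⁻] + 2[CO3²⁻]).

CA = [HCO3⁻] + 2[CO3²⁻] = (α₁ + 2α₂)·DIC
At pH 6.77: [H⁺]/K1 = 10^-0.35 = 0.44668, K2/[H⁺] = 10^-3.60 = 0.00025119
α₁ = 1/(1 + 0.44668 + 0.00025119) = 1/1.4469 = 0.6911; α₂ = α₁·K2/[H⁺] = 0.0001736
α₁ + 2α₂ = 0.6915
CA = 0.6915 × 3.04 = 2.10 mmol/L

CA = 2.10 mmol/L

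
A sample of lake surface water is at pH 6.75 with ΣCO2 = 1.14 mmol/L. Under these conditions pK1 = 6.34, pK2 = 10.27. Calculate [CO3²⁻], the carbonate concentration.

α₂ = 1 / (1 + [H⁺]/K2 + [H⁺]²/(K1K2)) = 1 / (1 + 10^+3.52 + 10^+3.11)
   = 1 / (1 + 3311.3 + 1288.2) = 1/4600.6 = 0.0002174
[CO3²⁻] = α₂ × DIC = 0.0002174 × 1.14 = 0.000248 mmol/L = 0.248 μmol/L

[CO3²⁻] = 0.248 μmol/L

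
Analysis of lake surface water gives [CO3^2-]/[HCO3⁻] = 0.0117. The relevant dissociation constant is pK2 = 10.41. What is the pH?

pH = 8.48

From K2 = [H⁺][CO3^2-]/[HCO3⁻]:  pH = pK2 + log₁₀([CO3^2-]/[HCO3⁻])
log₁₀(0.0117) = -1.932
pH = 10.41 + (-1.932) = 8.48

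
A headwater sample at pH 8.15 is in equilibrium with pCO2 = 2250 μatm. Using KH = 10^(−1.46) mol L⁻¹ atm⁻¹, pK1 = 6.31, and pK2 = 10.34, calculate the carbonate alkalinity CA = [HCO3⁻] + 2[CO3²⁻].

CA = 5.47 mmol/L

[CO2*] = KH · pCO2 = 10^(−1.46) × 2250×10^-6 = 7.802×10^-5 mol/L
α₀ = 1/(1 + K1/[H⁺] + K1K2/[H⁺]²) = 1/(1 + 10^+1.84 + 10^-0.35) = 0.01416
DIC = [CO2*]/α₀ = 7.802×10^-5 / 0.01416 = 5.510 mmol/L
CA = (α₁ + 2α₂)·DIC = (0.9795 + 2×0.006324) × 5.510 = 5.47 mmol/L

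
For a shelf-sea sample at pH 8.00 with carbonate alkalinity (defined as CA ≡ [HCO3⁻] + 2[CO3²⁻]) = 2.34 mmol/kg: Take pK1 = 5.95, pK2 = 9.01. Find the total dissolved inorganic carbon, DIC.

CA = [HCO3⁻] + 2[CO3²⁻] = (α₁ + 2α₂)·DIC
At pH 8.00: [H⁺]/K1 = 10^-2.05 = 0.0089125, K2/[H⁺] = 10^-1.01 = 0.097724
α₁ = 1/(1 + 0.0089125 + 0.097724) = 1/1.1066 = 0.9036; α₂ = α₁·K2/[H⁺] = 0.08831
α₁ + 2α₂ = 1.0803
DIC = CA / (α₁ + 2α₂) = 2.34 / 1.0803 = 2.17 mmol/kg

DIC = 2.17 mmol/kg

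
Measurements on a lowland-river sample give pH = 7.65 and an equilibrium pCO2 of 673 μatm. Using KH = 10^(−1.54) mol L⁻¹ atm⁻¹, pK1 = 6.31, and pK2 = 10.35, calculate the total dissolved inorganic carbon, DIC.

[CO2*] = KH · pCO2 = 10^(−1.54) × 673×10^-6 = 1.941×10^-5 mol/L
α₀ = 1/(1 + K1/[H⁺] + K1K2/[H⁺]²) = 1/(1 + 10^+1.34 + 10^-1.36) = 0.04363
DIC = [CO2*]/α₀ = 1.941×10^-5 / 0.04363 = 0.445 mmol/L

DIC = 0.445 mmol/L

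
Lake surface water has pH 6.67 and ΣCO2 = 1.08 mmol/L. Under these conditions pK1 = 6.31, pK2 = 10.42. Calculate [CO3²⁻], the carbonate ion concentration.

α₂ = 1 / (1 + [H⁺]/K2 + [H⁺]²/(K1K2)) = 1 / (1 + 10^+3.75 + 10^+3.39)
   = 1 / (1 + 5623.4 + 2454.7) = 1/8079.1 = 0.0001238
[CO3²⁻] = α₂ × DIC = 0.0001238 × 1.08 = 0.000134 mmol/L = 0.134 μmol/L

[CO3²⁻] = 0.134 μmol/L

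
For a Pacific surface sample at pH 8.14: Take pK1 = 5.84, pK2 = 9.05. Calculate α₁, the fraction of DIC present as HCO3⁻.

α₁ = 0.886

α₁ = 1 / (1 + [H⁺]/K1 + K2/[H⁺]) = 1 / (1 + 10^-2.30 + 10^-0.91)
   = 1 / (1 + 0.0050119 + 0.12303) = 1/1.1280 = 0.8865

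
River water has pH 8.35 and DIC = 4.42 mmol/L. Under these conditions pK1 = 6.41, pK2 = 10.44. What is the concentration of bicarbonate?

[HCO3⁻] = 4.33 mmol/L

α₁ = 1 / (1 + [H⁺]/K1 + K2/[H⁺]) = 1 / (1 + 10^-1.94 + 10^-2.09)
   = 1 / (1 + 0.011482 + 0.0081283) = 1/1.0196 = 0.9808
[HCO3⁻] = α₁ × DIC = 0.9808 × 4.42 = 4.33 mmol/L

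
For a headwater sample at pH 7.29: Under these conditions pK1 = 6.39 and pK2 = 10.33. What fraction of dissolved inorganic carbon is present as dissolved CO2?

α₀ = 1 / (1 + K1/[H⁺] + K1K2/[H⁺]²) = 1 / (1 + 10^+0.90 + 10^-2.14)
   = 1 / (1 + 7.9433 + 0.0072444) = 1/8.9505 = 0.1117

α₀ = 0.112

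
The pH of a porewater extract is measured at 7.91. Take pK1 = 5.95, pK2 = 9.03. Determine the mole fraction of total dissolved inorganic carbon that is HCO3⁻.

α₁ = 1 / (1 + [H⁺]/K1 + K2/[H⁺]) = 1 / (1 + 10^-1.96 + 10^-1.12)
   = 1 / (1 + 0.010965 + 0.075858) = 1/1.0868 = 0.9201

α₁ = 0.920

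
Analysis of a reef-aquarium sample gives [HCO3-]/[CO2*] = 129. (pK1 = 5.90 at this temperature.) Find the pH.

pH = 8.01

From K1 = [H⁺][HCO3-]/[CO2*]:  pH = pK1 + log₁₀([HCO3-]/[CO2*])
log₁₀(129) = +2.111
pH = 5.90 + (+2.111) = 8.01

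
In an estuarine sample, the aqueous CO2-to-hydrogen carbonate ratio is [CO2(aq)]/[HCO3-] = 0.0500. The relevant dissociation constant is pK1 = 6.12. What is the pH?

pH = 7.42

From K1 = [H⁺][HCO3-]/[CO2(aq)]:  pH = pK1 − log₁₀([CO2(aq)]/[HCO3-])
log₁₀(0.0500) = -1.301
pH = 6.12 − (-1.301) = 7.42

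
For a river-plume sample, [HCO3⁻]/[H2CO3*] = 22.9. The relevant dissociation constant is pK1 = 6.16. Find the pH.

pH = 7.52

From K1 = [H⁺][HCO3⁻]/[H2CO3*]:  pH = pK1 + log₁₀([HCO3⁻]/[H2CO3*])
log₁₀(22.9) = +1.360
pH = 6.16 + (+1.360) = 7.52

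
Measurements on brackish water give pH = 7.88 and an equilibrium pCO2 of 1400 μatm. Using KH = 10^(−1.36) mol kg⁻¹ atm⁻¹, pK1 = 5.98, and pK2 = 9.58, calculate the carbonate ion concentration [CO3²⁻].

[CO3²⁻] = 0.0969 mmol/kg

[CO2*] = KH · pCO2 = 10^(−1.36) × 1400×10^-6 = 6.111×10^-5 mol/kg
α₀ = 1/(1 + K1/[H⁺] + K1K2/[H⁺]²) = 1/(1 + 10^+1.90 + 10^+0.20) = 0.01219
DIC = [CO2*]/α₀ = 6.111×10^-5 / 0.01219 = 5.012 mmol/kg
[CO3²⁻] = α₂·DIC; α₂ = 0.01932, so [CO3²⁻] = 0.01932 × 5.012 = 0.0969 mmol/kg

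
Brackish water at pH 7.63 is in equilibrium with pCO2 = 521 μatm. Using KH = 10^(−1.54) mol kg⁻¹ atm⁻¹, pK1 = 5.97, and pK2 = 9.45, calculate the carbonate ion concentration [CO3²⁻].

[CO3²⁻] = 10.4 μmol/kg

[CO2*] = KH · pCO2 = 10^(−1.54) × 521×10^-6 = 1.503×10^-5 mol/kg
α₀ = 1/(1 + K1/[H⁺] + K1K2/[H⁺]²) = 1/(1 + 10^+1.66 + 10^-0.16) = 0.02110
DIC = [CO2*]/α₀ = 1.503×10^-5 / 0.02110 = 0.7122 mmol/kg
[CO3²⁻] = α₂·DIC; α₂ = 0.01460, so [CO3²⁻] = 0.01460 × 0.7122 = 0.0104 mmol/kg = 10.4 μmol/kg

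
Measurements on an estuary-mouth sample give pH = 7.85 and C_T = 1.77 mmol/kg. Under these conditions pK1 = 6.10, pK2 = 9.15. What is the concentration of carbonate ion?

[CO3²⁻] = 0.0831 mmol/kg

α₂ = 1 / (1 + [H⁺]/K2 + [H⁺]²/(K1K2)) = 1 / (1 + 10^+1.30 + 10^-0.45)
   = 1 / (1 + 19.953 + 0.35481) = 1/21.307 = 0.04693
[CO3²⁻] = α₂ × DIC = 0.04693 × 1.77 = 0.0831 mmol/kg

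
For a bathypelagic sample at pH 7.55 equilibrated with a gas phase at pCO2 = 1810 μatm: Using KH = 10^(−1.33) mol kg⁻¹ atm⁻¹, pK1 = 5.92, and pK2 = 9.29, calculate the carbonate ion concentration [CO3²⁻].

[CO3²⁻] = 0.0657 mmol/kg

[CO2*] = KH · pCO2 = 10^(−1.33) × 1810×10^-6 = 8.466×10^-5 mol/kg
α₀ = 1/(1 + K1/[H⁺] + K1K2/[H⁺]²) = 1/(1 + 10^+1.63 + 10^-0.11) = 0.02251
DIC = [CO2*]/α₀ = 8.466×10^-5 / 0.02251 = 3.762 mmol/kg
[CO3²⁻] = α₂·DIC; α₂ = 0.01747, so [CO3²⁻] = 0.01747 × 3.762 = 0.0657 mmol/kg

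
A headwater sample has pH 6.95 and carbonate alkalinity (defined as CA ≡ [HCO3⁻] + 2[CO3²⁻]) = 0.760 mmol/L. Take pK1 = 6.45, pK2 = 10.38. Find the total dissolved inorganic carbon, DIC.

CA = [HCO3⁻] + 2[CO3²⁻] = (α₁ + 2α₂)·DIC
At pH 6.95: [H⁺]/K1 = 10^-0.50 = 0.31623, K2/[H⁺] = 10^-3.43 = 0.00037154
α₁ = 1/(1 + 0.31623 + 0.00037154) = 1/1.3166 = 0.7595; α₂ = α₁·K2/[H⁺] = 0.0002822
α₁ + 2α₂ = 0.7601
DIC = CA / (α₁ + 2α₂) = 0.760 / 0.7601 = 1.00 mmol/L

DIC = 1.00 mmol/L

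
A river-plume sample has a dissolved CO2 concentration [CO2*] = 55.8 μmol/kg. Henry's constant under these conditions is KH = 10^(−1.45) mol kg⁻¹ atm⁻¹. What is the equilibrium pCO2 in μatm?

pCO2 = 1570 μatm

KH = 10^(−1.45) = 3.548×10^-2 mol kg⁻¹ atm⁻¹
pCO2 = [CO2*]/KH = 55.8×10^-6 / 3.548×10^-2 = 1.57×10^-3 atm = 1570 μatm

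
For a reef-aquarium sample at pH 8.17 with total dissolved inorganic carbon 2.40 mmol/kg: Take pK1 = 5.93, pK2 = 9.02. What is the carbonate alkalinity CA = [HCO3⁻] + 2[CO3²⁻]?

CA = [HCO3⁻] + 2[CO3²⁻] = (α₁ + 2α₂)·DIC
At pH 8.17: [H⁺]/K1 = 10^-2.24 = 0.0057544, K2/[H⁺] = 10^-0.85 = 0.14125
α₁ = 1/(1 + 0.0057544 + 0.14125) = 1/1.1470 = 0.8718; α₂ = α₁·K2/[H⁺] = 0.1231
α₁ + 2α₂ = 1.1181
CA = 1.1181 × 2.40 = 2.68 mmol/kg

CA = 2.68 mmol/kg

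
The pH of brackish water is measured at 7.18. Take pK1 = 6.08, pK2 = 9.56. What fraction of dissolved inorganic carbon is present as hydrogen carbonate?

α₁ = 0.923

α₁ = 1 / (1 + [H⁺]/K1 + K2/[H⁺]) = 1 / (1 + 10^-1.10 + 10^-2.38)
   = 1 / (1 + 0.079433 + 0.0041687) = 1/1.0836 = 0.9228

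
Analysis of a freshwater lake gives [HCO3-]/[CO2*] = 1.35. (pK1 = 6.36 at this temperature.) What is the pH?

From K1 = [H⁺][HCO3-]/[CO2*]:  pH = pK1 + log₁₀([HCO3-]/[CO2*])
log₁₀(1.35) = +0.130
pH = 6.36 + (+0.130) = 6.49

pH = 6.49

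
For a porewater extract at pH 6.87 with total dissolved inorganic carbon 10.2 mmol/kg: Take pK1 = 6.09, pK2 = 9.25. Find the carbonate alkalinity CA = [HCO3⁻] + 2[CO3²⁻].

CA = [HCO3⁻] + 2[CO3²⁻] = (α₁ + 2α₂)·DIC
At pH 6.87: [H⁺]/K1 = 10^-0.78 = 0.16596, K2/[H⁺] = 10^-2.38 = 0.0041687
α₁ = 1/(1 + 0.16596 + 0.0041687) = 1/1.1701 = 0.8546; α₂ = α₁·K2/[H⁺] = 0.003563
α₁ + 2α₂ = 0.8617
CA = 0.8617 × 10.2 = 8.79 mmol/kg

CA = 8.79 mmol/kg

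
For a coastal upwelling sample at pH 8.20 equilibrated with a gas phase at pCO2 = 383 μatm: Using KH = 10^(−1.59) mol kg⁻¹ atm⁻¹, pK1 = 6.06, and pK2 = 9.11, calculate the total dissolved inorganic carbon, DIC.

DIC = 1.54 mmol/kg

[CO2*] = KH · pCO2 = 10^(−1.59) × 383×10^-6 = 9.845×10^-6 mol/kg
α₀ = 1/(1 + K1/[H⁺] + K1K2/[H⁺]²) = 1/(1 + 10^+2.14 + 10^+1.23) = 0.006409
DIC = [CO2*]/α₀ = 9.845×10^-6 / 0.006409 = 1.54 mmol/kg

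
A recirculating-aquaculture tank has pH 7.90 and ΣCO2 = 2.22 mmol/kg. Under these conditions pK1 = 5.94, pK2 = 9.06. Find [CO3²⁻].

[CO3²⁻] = 0.142 mmol/kg

α₂ = 1 / (1 + [H⁺]/K2 + [H⁺]²/(K1K2)) = 1 / (1 + 10^+1.16 + 10^-0.80)
   = 1 / (1 + 14.454 + 0.15849) = 1/15.613 = 0.06405
[CO3²⁻] = α₂ × DIC = 0.06405 × 2.22 = 0.142 mmol/kg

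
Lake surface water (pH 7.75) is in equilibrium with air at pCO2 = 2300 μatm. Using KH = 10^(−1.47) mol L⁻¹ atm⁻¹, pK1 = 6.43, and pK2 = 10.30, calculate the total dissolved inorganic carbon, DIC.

DIC = 1.71 mmol/L

[CO2*] = KH · pCO2 = 10^(−1.47) × 2300×10^-6 = 7.793×10^-5 mol/L
α₀ = 1/(1 + K1/[H⁺] + K1K2/[H⁺]²) = 1/(1 + 10^+1.32 + 10^-1.23) = 0.04555
DIC = [CO2*]/α₀ = 7.793×10^-5 / 0.04555 = 1.71 mmol/L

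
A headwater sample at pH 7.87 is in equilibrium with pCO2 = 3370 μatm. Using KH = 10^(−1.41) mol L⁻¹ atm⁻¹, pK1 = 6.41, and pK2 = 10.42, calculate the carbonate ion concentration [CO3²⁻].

[CO2*] = KH · pCO2 = 10^(−1.41) × 3370×10^-6 = 1.311×10^-4 mol/L
α₀ = 1/(1 + K1/[H⁺] + K1K2/[H⁺]²) = 1/(1 + 10^+1.46 + 10^-1.09) = 0.03342
DIC = [CO2*]/α₀ = 1.311×10^-4 / 0.03342 = 3.923 mmol/L
[CO3²⁻] = α₂·DIC; α₂ = 0.002717, so [CO3²⁻] = 0.002717 × 3.923 = 0.0107 mmol/L = 10.7 μmol/L

[CO3²⁻] = 10.7 μmol/L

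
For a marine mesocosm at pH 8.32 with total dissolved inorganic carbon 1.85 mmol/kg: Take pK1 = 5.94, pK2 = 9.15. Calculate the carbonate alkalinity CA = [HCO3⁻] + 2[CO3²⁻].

CA = 2.08 mmol/kg

CA = [HCO3⁻] + 2[CO3²⁻] = (α₁ + 2α₂)·DIC
At pH 8.32: [H⁺]/K1 = 10^-2.38 = 0.0041687, K2/[H⁺] = 10^-0.83 = 0.14791
α₁ = 1/(1 + 0.0041687 + 0.14791) = 1/1.1521 = 0.8680; α₂ = α₁·K2/[H⁺] = 0.1284
α₁ + 2α₂ = 1.1248
CA = 1.1248 × 1.85 = 2.08 mmol/kg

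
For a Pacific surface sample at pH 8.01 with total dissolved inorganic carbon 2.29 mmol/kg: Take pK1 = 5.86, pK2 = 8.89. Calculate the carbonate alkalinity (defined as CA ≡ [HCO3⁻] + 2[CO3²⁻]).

CA = 2.54 mmol/kg

CA = [HCO3⁻] + 2[CO3²⁻] = (α₁ + 2α₂)·DIC
At pH 8.01: [H⁺]/K1 = 10^-2.15 = 0.0070795, K2/[H⁺] = 10^-0.88 = 0.13183
α₁ = 1/(1 + 0.0070795 + 0.13183) = 1/1.1389 = 0.8780; α₂ = α₁·K2/[H⁺] = 0.1157
α₁ + 2α₂ = 1.1095
CA = 1.1095 × 2.29 = 2.54 mmol/kg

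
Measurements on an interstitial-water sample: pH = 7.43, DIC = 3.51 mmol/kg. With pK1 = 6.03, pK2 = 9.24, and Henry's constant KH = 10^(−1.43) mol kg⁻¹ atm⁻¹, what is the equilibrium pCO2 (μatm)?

pCO2 = 3560 μatm

α₀ = 1 / (1 + K1/[H⁺] + K1K2/[H⁺]²) = 1 / (1 + 10^+1.40 + 10^-0.41)
   = 1 / (1 + 25.119 + 0.38905) = 1/26.508 = 0.03772
[CO2*] = α₀ × DIC = 0.03772 × 3.51 = 0.1324 mmol/kg
pCO2 = [CO2*]/KH = 1.324×10^-4 / 3.715×10^-2 = 3560 μatm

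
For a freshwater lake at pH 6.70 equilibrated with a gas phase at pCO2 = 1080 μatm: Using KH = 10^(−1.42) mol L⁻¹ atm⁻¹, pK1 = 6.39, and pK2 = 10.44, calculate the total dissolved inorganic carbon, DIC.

DIC = 0.125 mmol/L

[CO2*] = KH · pCO2 = 10^(−1.42) × 1080×10^-6 = 4.106×10^-5 mol/L
α₀ = 1/(1 + K1/[H⁺] + K1K2/[H⁺]²) = 1/(1 + 10^+0.31 + 10^-3.43) = 0.3287
DIC = [CO2*]/α₀ = 4.106×10^-5 / 0.3287 = 0.125 mmol/L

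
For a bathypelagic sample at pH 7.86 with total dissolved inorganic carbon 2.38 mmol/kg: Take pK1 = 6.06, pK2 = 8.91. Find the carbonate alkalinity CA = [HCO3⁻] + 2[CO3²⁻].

CA = [HCO3⁻] + 2[CO3²⁻] = (α₁ + 2α₂)·DIC
At pH 7.86: [H⁺]/K1 = 10^-1.80 = 0.015849, K2/[H⁺] = 10^-1.05 = 0.089125
α₁ = 1/(1 + 0.015849 + 0.089125) = 1/1.1050 = 0.9050; α₂ = α₁·K2/[H⁺] = 0.08066
α₁ + 2α₂ = 1.0663
CA = 1.0663 × 2.38 = 2.54 mmol/kg

CA = 2.54 mmol/kg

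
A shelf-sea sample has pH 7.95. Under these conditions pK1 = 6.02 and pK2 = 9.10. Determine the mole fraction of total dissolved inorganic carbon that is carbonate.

α₂ = 0.0654

α₂ = 1 / (1 + [H⁺]/K2 + [H⁺]²/(K1K2)) = 1 / (1 + 10^+1.15 + 10^-0.78)
   = 1 / (1 + 14.125 + 0.16596) = 1/15.291 = 0.06540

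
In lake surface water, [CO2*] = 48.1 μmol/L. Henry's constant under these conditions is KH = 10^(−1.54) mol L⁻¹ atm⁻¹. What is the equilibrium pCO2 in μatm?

KH = 10^(−1.54) = 2.884×10^-2 mol L⁻¹ atm⁻¹
pCO2 = [CO2*]/KH = 48.1×10^-6 / 2.884×10^-2 = 1.67×10^-3 atm = 1670 μatm

pCO2 = 1670 μatm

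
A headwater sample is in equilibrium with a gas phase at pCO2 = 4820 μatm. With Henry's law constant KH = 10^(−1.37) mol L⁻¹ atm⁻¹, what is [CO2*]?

KH = 10^(−1.37) = 4.266×10^-2 mol L⁻¹ atm⁻¹
[CO2*] = KH · pCO2 = 4.266×10^-2 × 4820×10^-6 atm = 2.06×10^-4 mol/L

[CO2*] = 206 μmol/L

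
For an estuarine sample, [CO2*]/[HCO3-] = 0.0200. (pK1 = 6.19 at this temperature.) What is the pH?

From K1 = [H⁺][HCO3-]/[CO2*]:  pH = pK1 − log₁₀([CO2*]/[HCO3-])
log₁₀(0.0200) = -1.699
pH = 6.19 − (-1.699) = 7.89

pH = 7.89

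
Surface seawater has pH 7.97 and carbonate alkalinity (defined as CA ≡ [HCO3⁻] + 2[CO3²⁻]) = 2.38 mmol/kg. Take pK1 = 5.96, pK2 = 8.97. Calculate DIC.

CA = [HCO3⁻] + 2[CO3²⁻] = (α₁ + 2α₂)·DIC
At pH 7.97: [H⁺]/K1 = 10^-2.01 = 0.0097724, K2/[H⁺] = 10^-1.00 = 0.10000
α₁ = 1/(1 + 0.0097724 + 0.10000) = 1/1.1098 = 0.9011; α₂ = α₁·K2/[H⁺] = 0.09011
α₁ + 2α₂ = 1.0813
DIC = CA / (α₁ + 2α₂) = 2.38 / 1.0813 = 2.20 mmol/kg

DIC = 2.20 mmol/kg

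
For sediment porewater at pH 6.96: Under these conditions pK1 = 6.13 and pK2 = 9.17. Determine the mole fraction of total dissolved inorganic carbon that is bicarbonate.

α₁ = 1 / (1 + [H⁺]/K1 + K2/[H⁺]) = 1 / (1 + 10^-0.83 + 10^-2.21)
   = 1 / (1 + 0.14791 + 0.0061660) = 1/1.1541 = 0.8665

α₁ = 0.866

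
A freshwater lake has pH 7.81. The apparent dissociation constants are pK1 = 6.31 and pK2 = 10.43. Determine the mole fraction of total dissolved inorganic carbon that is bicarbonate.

α₁ = 0.967

α₁ = 1 / (1 + [H⁺]/K1 + K2/[H⁺]) = 1 / (1 + 10^-1.50 + 10^-2.62)
   = 1 / (1 + 0.031623 + 0.0023988) = 1/1.0340 = 0.9671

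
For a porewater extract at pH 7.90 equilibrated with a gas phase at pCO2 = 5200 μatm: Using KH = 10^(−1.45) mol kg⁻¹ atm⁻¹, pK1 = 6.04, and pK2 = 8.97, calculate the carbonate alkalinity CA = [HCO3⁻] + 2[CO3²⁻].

CA = 15.6 mmol/kg

[CO2*] = KH · pCO2 = 10^(−1.45) × 5200×10^-6 = 1.845×10^-4 mol/kg
α₀ = 1/(1 + K1/[H⁺] + K1K2/[H⁺]²) = 1/(1 + 10^+1.86 + 10^+0.79) = 0.01256
DIC = [CO2*]/α₀ = 1.845×10^-4 / 0.01256 = 14.69 mmol/kg
CA = (α₁ + 2α₂)·DIC = (0.9100 + 2×0.07745) × 14.69 = 15.6 mmol/kg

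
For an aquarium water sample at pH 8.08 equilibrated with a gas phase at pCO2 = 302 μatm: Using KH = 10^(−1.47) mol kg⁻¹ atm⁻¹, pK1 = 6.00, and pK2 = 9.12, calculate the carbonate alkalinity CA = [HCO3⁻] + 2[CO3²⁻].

[CO2*] = KH · pCO2 = 10^(−1.47) × 302×10^-6 = 1.023×10^-5 mol/kg
α₀ = 1/(1 + K1/[H⁺] + K1K2/[H⁺]²) = 1/(1 + 10^+2.08 + 10^+1.04) = 0.007565
DIC = [CO2*]/α₀ = 1.023×10^-5 / 0.007565 = 1.353 mmol/kg
CA = (α₁ + 2α₂)·DIC = (0.9095 + 2×0.08295) × 1.353 = 1.45 mmol/kg

CA = 1.45 mmol/kg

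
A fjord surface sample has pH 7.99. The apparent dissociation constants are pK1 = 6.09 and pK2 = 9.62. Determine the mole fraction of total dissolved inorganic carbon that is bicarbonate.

α₁ = 1 / (1 + [H⁺]/K1 + K2/[H⁺]) = 1 / (1 + 10^-1.90 + 10^-1.63)
   = 1 / (1 + 0.012589 + 0.023442) = 1/1.0360 = 0.9652

α₁ = 0.965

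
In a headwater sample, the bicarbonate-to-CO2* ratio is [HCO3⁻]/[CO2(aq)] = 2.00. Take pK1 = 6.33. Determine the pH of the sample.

pH = 6.63

From K1 = [H⁺][HCO3⁻]/[CO2(aq)]:  pH = pK1 + log₁₀([HCO3⁻]/[CO2(aq)])
log₁₀(2.00) = +0.301
pH = 6.33 + (+0.301) = 6.63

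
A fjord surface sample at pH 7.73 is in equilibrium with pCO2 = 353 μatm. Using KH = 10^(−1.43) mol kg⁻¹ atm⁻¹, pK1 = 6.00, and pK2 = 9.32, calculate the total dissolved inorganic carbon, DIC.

DIC = 0.736 mmol/kg

[CO2*] = KH · pCO2 = 10^(−1.43) × 353×10^-6 = 1.312×10^-5 mol/kg
α₀ = 1/(1 + K1/[H⁺] + K1K2/[H⁺]²) = 1/(1 + 10^+1.73 + 10^+0.14) = 0.01783
DIC = [CO2*]/α₀ = 1.312×10^-5 / 0.01783 = 0.736 mmol/kg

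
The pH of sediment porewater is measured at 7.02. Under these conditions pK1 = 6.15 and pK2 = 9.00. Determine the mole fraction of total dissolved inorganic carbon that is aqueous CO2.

α₀ = 1 / (1 + K1/[H⁺] + K1K2/[H⁺]²) = 1 / (1 + 10^+0.87 + 10^-1.11)
   = 1 / (1 + 7.4131 + 0.077625) = 1/8.4907 = 0.1178

α₀ = 0.118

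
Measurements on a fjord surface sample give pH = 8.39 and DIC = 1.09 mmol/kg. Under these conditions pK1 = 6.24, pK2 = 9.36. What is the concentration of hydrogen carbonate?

α₁ = 1 / (1 + [H⁺]/K1 + K2/[H⁺]) = 1 / (1 + 10^-2.15 + 10^-0.97)
   = 1 / (1 + 0.0070795 + 0.10715) = 1/1.1142 = 0.8975
[HCO3⁻] = α₁ × DIC = 0.8975 × 1.09 = 0.978 mmol/kg

[HCO3⁻] = 0.978 mmol/kg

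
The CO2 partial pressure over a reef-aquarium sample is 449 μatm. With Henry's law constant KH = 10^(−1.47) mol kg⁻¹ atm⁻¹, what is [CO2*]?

KH = 10^(−1.47) = 3.388×10^-2 mol kg⁻¹ atm⁻¹
[CO2*] = KH · pCO2 = 3.388×10^-2 × 449×10^-6 atm = 1.52×10^-5 mol/kg

[CO2*] = 15.2 μmol/kg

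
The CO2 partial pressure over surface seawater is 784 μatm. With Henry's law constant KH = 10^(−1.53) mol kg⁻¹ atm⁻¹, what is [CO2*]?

[CO2*] = 23.1 μmol/kg

KH = 10^(−1.53) = 2.951×10^-2 mol kg⁻¹ atm⁻¹
[CO2*] = KH · pCO2 = 2.951×10^-2 × 784×10^-6 atm = 2.31×10^-5 mol/kg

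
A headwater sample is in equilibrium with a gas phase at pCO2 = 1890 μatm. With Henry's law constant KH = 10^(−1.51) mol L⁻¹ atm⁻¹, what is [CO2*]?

[CO2*] = 58.4 μmol/L

KH = 10^(−1.51) = 3.090×10^-2 mol L⁻¹ atm⁻¹
[CO2*] = KH · pCO2 = 3.090×10^-2 × 1890×10^-6 atm = 5.84×10^-5 mol/L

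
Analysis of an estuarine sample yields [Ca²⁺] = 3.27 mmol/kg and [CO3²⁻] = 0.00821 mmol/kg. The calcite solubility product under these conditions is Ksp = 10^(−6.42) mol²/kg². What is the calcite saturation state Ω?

Ω = 0.0706

Ksp = 10^(−6.42) = 3.802×10^-7
Ω = [Ca²⁺][CO3²⁻]/Ksp = (3.27×10^-3)(0.00821×10^-3) / 3.802×10^-7 = 0.0706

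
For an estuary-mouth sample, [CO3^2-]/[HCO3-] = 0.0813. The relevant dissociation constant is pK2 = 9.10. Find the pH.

From K2 = [H⁺][CO3^2-]/[HCO3-]:  pH = pK2 + log₁₀([CO3^2-]/[HCO3-])
log₁₀(0.0813) = -1.090
pH = 9.10 + (-1.090) = 8.01

pH = 8.01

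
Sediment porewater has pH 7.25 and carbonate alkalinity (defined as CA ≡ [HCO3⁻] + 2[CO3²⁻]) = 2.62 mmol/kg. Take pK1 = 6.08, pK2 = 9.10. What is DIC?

DIC = 2.76 mmol/kg

CA = [HCO3⁻] + 2[CO3²⁻] = (α₁ + 2α₂)·DIC
At pH 7.25: [H⁺]/K1 = 10^-1.17 = 0.067608, K2/[H⁺] = 10^-1.85 = 0.014125
α₁ = 1/(1 + 0.067608 + 0.014125) = 1/1.0817 = 0.9244; α₂ = α₁·K2/[H⁺] = 0.01306
α₁ + 2α₂ = 0.9506
DIC = CA / (α₁ + 2α₂) = 2.62 / 0.9506 = 2.76 mmol/kg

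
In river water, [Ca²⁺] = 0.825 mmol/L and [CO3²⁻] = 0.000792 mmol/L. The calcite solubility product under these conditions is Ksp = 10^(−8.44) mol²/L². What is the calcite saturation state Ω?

Ksp = 10^(−8.44) = 3.631×10^-9
Ω = [Ca²⁺][CO3²⁻]/Ksp = (0.825×10^-3)(0.000792×10^-3) / 3.631×10^-9 = 0.180

Ω = 0.180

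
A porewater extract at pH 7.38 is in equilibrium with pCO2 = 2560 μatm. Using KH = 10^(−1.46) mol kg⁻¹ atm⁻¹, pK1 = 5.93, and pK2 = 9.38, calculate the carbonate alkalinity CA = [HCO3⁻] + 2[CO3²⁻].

CA = 2.55 mmol/kg

[CO2*] = KH · pCO2 = 10^(−1.46) × 2560×10^-6 = 8.876×10^-5 mol/kg
α₀ = 1/(1 + K1/[H⁺] + K1K2/[H⁺]²) = 1/(1 + 10^+1.45 + 10^-0.55) = 0.03394
DIC = [CO2*]/α₀ = 8.876×10^-5 / 0.03394 = 2.616 mmol/kg
CA = (α₁ + 2α₂)·DIC = (0.9565 + 2×0.009565) × 2.616 = 2.55 mmol/kg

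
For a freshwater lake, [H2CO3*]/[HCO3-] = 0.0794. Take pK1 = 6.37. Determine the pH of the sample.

pH = 7.47

From K1 = [H⁺][HCO3-]/[H2CO3*]:  pH = pK1 − log₁₀([H2CO3*]/[HCO3-])
log₁₀(0.0794) = -1.100
pH = 6.37 − (-1.100) = 7.47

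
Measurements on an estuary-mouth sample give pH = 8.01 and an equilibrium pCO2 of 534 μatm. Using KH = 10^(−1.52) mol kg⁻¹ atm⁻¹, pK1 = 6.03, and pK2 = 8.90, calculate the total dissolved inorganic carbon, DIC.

[CO2*] = KH · pCO2 = 10^(−1.52) × 534×10^-6 = 1.613×10^-5 mol/kg
α₀ = 1/(1 + K1/[H⁺] + K1K2/[H⁺]²) = 1/(1 + 10^+1.98 + 10^+1.09) = 0.009191
DIC = [CO2*]/α₀ = 1.613×10^-5 / 0.009191 = 1.75 mmol/kg

DIC = 1.75 mmol/kg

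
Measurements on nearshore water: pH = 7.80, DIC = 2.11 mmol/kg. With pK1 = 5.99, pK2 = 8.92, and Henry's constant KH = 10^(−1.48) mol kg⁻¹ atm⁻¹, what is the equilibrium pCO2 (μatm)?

α₀ = 1 / (1 + K1/[H⁺] + K1K2/[H⁺]²) = 1 / (1 + 10^+1.81 + 10^+0.69)
   = 1 / (1 + 64.565 + 4.8978) = 1/70.463 = 0.01419
[CO2*] = α₀ × DIC = 0.01419 × 2.11 = 0.02994 mmol/kg
pCO2 = [CO2*]/KH = 2.994×10^-5 / 3.311×10^-2 = 904 μatm

pCO2 = 904 μatm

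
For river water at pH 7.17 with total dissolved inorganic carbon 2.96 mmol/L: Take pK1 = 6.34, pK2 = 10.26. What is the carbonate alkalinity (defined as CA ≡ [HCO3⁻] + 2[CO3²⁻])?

CA = 2.58 mmol/L

CA = [HCO3⁻] + 2[CO3²⁻] = (α₁ + 2α₂)·DIC
At pH 7.17: [H⁺]/K1 = 10^-0.83 = 0.14791, K2/[H⁺] = 10^-3.09 = 0.00081283
α₁ = 1/(1 + 0.14791 + 0.00081283) = 1/1.1487 = 0.8705; α₂ = α₁·K2/[H⁺] = 0.0007076
α₁ + 2α₂ = 0.8719
CA = 0.8719 × 2.96 = 2.58 mmol/L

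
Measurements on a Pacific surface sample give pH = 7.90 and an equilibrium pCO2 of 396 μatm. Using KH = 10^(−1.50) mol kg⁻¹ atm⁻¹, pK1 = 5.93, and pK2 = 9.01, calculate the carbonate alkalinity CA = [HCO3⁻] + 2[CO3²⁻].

[CO2*] = KH · pCO2 = 10^(−1.50) × 396×10^-6 = 1.252×10^-5 mol/kg
α₀ = 1/(1 + K1/[H⁺] + K1K2/[H⁺]²) = 1/(1 + 10^+1.97 + 10^+0.86) = 0.009845
DIC = [CO2*]/α₀ = 1.252×10^-5 / 0.009845 = 1.272 mmol/kg
CA = (α₁ + 2α₂)·DIC = (0.9188 + 2×0.07132) × 1.272 = 1.35 mmol/kg

CA = 1.35 mmol/kg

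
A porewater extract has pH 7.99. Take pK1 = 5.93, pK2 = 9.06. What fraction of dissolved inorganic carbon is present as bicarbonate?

α₁ = 0.914

α₁ = 1 / (1 + [H⁺]/K1 + K2/[H⁺]) = 1 / (1 + 10^-2.06 + 10^-1.07)
   = 1 / (1 + 0.0087096 + 0.085114) = 1/1.0938 = 0.9142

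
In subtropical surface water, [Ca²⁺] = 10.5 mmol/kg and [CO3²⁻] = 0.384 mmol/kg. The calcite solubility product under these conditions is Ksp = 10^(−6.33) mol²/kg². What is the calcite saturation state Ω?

Ksp = 10^(−6.33) = 4.677×10^-7
Ω = [Ca²⁺][CO3²⁻]/Ksp = (10.5×10^-3)(0.384×10^-3) / 4.677×10^-7 = 8.62

Ω = 8.62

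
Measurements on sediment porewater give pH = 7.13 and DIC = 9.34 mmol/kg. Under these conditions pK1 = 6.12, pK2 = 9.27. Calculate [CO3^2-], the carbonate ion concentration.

[CO3²⁻] = 0.0612 mmol/kg

α₂ = 1 / (1 + [H⁺]/K2 + [H⁺]²/(K1K2)) = 1 / (1 + 10^+2.14 + 10^+1.13)
   = 1 / (1 + 138.04 + 13.490) = 1/152.53 = 0.006556
[CO3²⁻] = α₂ × DIC = 0.006556 × 9.34 = 0.0612 mmol/kg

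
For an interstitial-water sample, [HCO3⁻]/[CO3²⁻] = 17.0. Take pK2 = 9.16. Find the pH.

pH = 7.93

From K2 = [H⁺][CO3²⁻]/[HCO3⁻]:  pH = pK2 − log₁₀([HCO3⁻]/[CO3²⁻])
log₁₀(17.0) = +1.230
pH = 9.16 − (+1.230) = 7.93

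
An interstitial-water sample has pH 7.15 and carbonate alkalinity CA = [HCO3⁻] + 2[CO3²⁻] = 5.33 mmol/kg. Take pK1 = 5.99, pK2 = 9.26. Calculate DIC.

CA = [HCO3⁻] + 2[CO3²⁻] = (α₁ + 2α₂)·DIC
At pH 7.15: [H⁺]/K1 = 10^-1.16 = 0.069183, K2/[H⁺] = 10^-2.11 = 0.0077625
α₁ = 1/(1 + 0.069183 + 0.0077625) = 1/1.0769 = 0.9286; α₂ = α₁·K2/[H⁺] = 0.007208
α₁ + 2α₂ = 0.9430
DIC = CA / (α₁ + 2α₂) = 5.33 / 0.9430 = 5.65 mmol/kg

DIC = 5.65 mmol/kg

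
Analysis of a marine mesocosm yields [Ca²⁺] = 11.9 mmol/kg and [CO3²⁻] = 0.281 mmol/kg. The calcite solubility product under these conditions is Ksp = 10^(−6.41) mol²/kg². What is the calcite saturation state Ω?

Ksp = 10^(−6.41) = 3.890×10^-7
Ω = [Ca²⁺][CO3²⁻]/Ksp = (11.9×10^-3)(0.281×10^-3) / 3.890×10^-7 = 8.60

Ω = 8.60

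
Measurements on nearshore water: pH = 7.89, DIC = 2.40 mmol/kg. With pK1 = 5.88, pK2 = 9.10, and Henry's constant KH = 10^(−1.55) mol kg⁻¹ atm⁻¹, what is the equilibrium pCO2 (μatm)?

α₀ = 1 / (1 + K1/[H⁺] + K1K2/[H⁺]²) = 1 / (1 + 10^+2.01 + 10^+0.80)
   = 1 / (1 + 102.33 + 6.3096) = 1/109.64 = 0.009121
[CO2*] = α₀ × DIC = 0.009121 × 2.40 = 0.02189 mmol/kg
pCO2 = [CO2*]/KH = 2.189×10^-5 / 2.818×10^-2 = 777 μatm

pCO2 = 777 μatm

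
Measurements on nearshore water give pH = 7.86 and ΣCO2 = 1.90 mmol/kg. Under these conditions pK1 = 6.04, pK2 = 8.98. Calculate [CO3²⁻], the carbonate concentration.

α₂ = 1 / (1 + [H⁺]/K2 + [H⁺]²/(K1K2)) = 1 / (1 + 10^+1.12 + 10^-0.70)
   = 1 / (1 + 13.183 + 0.19953) = 1/14.382 = 0.06953
[CO3²⁻] = α₂ × DIC = 0.06953 × 1.90 = 0.132 mmol/kg

[CO3²⁻] = 0.132 mmol/kg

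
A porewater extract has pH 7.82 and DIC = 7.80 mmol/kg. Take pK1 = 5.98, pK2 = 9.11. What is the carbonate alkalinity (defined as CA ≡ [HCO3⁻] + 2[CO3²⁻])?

CA = 8.07 mmol/kg

CA = [HCO3⁻] + 2[CO3²⁻] = (α₁ + 2α₂)·DIC
At pH 7.82: [H⁺]/K1 = 10^-1.84 = 0.014454, K2/[H⁺] = 10^-1.29 = 0.051286
α₁ = 1/(1 + 0.014454 + 0.051286) = 1/1.0657 = 0.9383; α₂ = α₁·K2/[H⁺] = 0.04812
α₁ + 2α₂ = 1.0346
CA = 1.0346 × 7.80 = 8.07 mmol/kg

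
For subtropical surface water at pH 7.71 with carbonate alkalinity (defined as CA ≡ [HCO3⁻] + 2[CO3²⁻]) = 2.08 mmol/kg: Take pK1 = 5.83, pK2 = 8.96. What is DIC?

DIC = 2.00 mmol/kg

CA = [HCO3⁻] + 2[CO3²⁻] = (α₁ + 2α₂)·DIC
At pH 7.71: [H⁺]/K1 = 10^-1.88 = 0.013183, K2/[H⁺] = 10^-1.25 = 0.056234
α₁ = 1/(1 + 0.013183 + 0.056234) = 1/1.0694 = 0.9351; α₂ = α₁·K2/[H⁺] = 0.05258
α₁ + 2α₂ = 1.0403
DIC = CA / (α₁ + 2α₂) = 2.08 / 1.0403 = 2.00 mmol/kg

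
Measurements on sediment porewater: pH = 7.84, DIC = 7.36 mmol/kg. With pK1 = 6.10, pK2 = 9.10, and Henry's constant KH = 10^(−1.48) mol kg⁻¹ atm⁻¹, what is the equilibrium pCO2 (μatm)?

α₀ = 1 / (1 + K1/[H⁺] + K1K2/[H⁺]²) = 1 / (1 + 10^+1.74 + 10^+0.48)
   = 1 / (1 + 54.954 + 3.0200) = 1/58.974 = 0.01696
[CO2*] = α₀ × DIC = 0.01696 × 7.36 = 0.1248 mmol/kg
pCO2 = [CO2*]/KH = 1.248×10^-4 / 3.311×10^-2 = 3770 μatm

pCO2 = 3770 μatm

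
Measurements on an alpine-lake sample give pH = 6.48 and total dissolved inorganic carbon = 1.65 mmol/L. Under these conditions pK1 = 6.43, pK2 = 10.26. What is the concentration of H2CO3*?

α₀ = 1 / (1 + K1/[H⁺] + K1K2/[H⁺]²) = 1 / (1 + 10^+0.05 + 10^-3.73)
   = 1 / (1 + 1.1220 + 0.00018621) = 1/2.1222 = 0.4712
[CO2*] = α₀ × DIC = 0.4712 × 1.65 = 0.777 mmol/L

[CO2*] = 0.777 mmol/L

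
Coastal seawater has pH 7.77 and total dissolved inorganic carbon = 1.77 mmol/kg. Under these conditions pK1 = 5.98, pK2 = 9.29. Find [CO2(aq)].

[CO2*] = 0.0274 mmol/kg

α₀ = 1 / (1 + K1/[H⁺] + K1K2/[H⁺]²) = 1 / (1 + 10^+1.79 + 10^+0.27)
   = 1 / (1 + 61.660 + 1.8621) = 1/64.522 = 0.01550
[CO2*] = α₀ × DIC = 0.01550 × 1.77 = 0.0274 mmol/kg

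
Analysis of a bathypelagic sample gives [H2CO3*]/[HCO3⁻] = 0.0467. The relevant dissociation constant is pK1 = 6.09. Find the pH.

From K1 = [H⁺][HCO3⁻]/[H2CO3*]:  pH = pK1 − log₁₀([H2CO3*]/[HCO3⁻])
log₁₀(0.0467) = -1.331
pH = 6.09 − (-1.331) = 7.42

pH = 7.42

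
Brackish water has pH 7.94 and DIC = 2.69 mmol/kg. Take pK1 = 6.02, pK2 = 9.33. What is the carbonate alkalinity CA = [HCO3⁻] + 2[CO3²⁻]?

CA = 2.76 mmol/kg

CA = [HCO3⁻] + 2[CO3²⁻] = (α₁ + 2α₂)·DIC
At pH 7.94: [H⁺]/K1 = 10^-1.92 = 0.012023, K2/[H⁺] = 10^-1.39 = 0.040738
α₁ = 1/(1 + 0.012023 + 0.040738) = 1/1.0528 = 0.9499; α₂ = α₁·K2/[H⁺] = 0.03870
α₁ + 2α₂ = 1.0273
CA = 1.0273 × 2.69 = 2.76 mmol/kg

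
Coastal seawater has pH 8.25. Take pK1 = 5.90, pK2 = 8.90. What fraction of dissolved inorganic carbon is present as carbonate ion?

α₂ = 1 / (1 + [H⁺]/K2 + [H⁺]²/(K1K2)) = 1 / (1 + 10^+0.65 + 10^-1.70)
   = 1 / (1 + 4.4668 + 0.019953) = 1/5.4868 = 0.1823

α₂ = 0.182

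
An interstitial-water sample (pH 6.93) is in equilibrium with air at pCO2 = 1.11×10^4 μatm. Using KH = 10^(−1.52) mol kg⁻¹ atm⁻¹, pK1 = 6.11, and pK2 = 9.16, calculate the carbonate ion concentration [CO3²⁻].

[CO3²⁻] = 13.0 μmol/kg

[CO2*] = KH · pCO2 = 10^(−1.52) × 1.11×10^4×10^-6 = 3.352×10^-4 mol/kg
α₀ = 1/(1 + K1/[H⁺] + K1K2/[H⁺]²) = 1/(1 + 10^+0.82 + 10^-1.41) = 0.1308
DIC = [CO2*]/α₀ = 3.352×10^-4 / 0.1308 = 2.563 mmol/kg
[CO3²⁻] = α₂·DIC; α₂ = 0.005088, so [CO3²⁻] = 0.005088 × 2.563 = 0.0130 mmol/kg = 13.0 μmol/kg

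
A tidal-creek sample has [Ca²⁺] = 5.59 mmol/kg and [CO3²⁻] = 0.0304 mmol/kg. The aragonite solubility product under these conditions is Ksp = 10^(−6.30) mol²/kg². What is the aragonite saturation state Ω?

Ksp = 10^(−6.30) = 5.012×10^-7
Ω = [Ca²⁺][CO3²⁻]/Ksp = (5.59×10^-3)(0.0304×10^-3) / 5.012×10^-7 = 0.339

Ω = 0.339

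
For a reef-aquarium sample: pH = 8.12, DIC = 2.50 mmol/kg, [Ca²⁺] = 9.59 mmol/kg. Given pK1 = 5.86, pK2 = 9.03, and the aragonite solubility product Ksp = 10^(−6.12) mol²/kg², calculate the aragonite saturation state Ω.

α₂ = 1 / (1 + [H⁺]/K2 + [H⁺]²/(K1K2)) = 1 / (1 + 10^+0.91 + 10^-1.35)
   = 1 / (1 + 8.1283 + 0.044668) = 1/9.1730 = 0.1090
[CO3²⁻] = α₂ × DIC = 0.1090 × 2.50 = 0.2725 mmol/kg
Ksp = 10^(−6.12) = 7.586×10^-7
Ω = [Ca²⁺][CO3²⁻]/Ksp = (9.59×10^-3)(2.725×10^-4) / 7.586×10^-7 = 3.45

Ω = 3.45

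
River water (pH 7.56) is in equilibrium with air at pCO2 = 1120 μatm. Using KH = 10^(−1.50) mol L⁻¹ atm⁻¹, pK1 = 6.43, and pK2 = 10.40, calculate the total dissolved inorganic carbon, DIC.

[CO2*] = KH · pCO2 = 10^(−1.50) × 1120×10^-6 = 3.542×10^-5 mol/L
α₀ = 1/(1 + K1/[H⁺] + K1K2/[H⁺]²) = 1/(1 + 10^+1.13 + 10^-1.71) = 0.06892
DIC = [CO2*]/α₀ = 3.542×10^-5 / 0.06892 = 0.514 mmol/L

DIC = 0.514 mmol/L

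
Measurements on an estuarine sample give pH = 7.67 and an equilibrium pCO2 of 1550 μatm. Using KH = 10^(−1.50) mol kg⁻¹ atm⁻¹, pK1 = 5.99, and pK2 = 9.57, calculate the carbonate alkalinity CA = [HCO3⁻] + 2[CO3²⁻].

CA = 2.41 mmol/kg

[CO2*] = KH · pCO2 = 10^(−1.50) × 1550×10^-6 = 4.902×10^-5 mol/kg
α₀ = 1/(1 + K1/[H⁺] + K1K2/[H⁺]²) = 1/(1 + 10^+1.68 + 10^-0.22) = 0.02022
DIC = [CO2*]/α₀ = 4.902×10^-5 / 0.02022 = 2.425 mmol/kg
CA = (α₁ + 2α₂)·DIC = (0.9676 + 2×0.01218) × 2.425 = 2.41 mmol/kg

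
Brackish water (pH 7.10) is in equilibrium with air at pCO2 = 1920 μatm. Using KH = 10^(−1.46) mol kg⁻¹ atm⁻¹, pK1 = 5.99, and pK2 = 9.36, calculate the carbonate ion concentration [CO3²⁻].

[CO3²⁻] = 4.71 μmol/kg

[CO2*] = KH · pCO2 = 10^(−1.46) × 1920×10^-6 = 6.657×10^-5 mol/kg
α₀ = 1/(1 + K1/[H⁺] + K1K2/[H⁺]²) = 1/(1 + 10^+1.11 + 10^-1.15) = 0.07167
DIC = [CO2*]/α₀ = 6.657×10^-5 / 0.07167 = 0.9289 mmol/kg
[CO3²⁻] = α₂·DIC; α₂ = 0.005074, so [CO3²⁻] = 0.005074 × 0.9289 = 0.00471 mmol/kg = 4.71 μmol/kg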